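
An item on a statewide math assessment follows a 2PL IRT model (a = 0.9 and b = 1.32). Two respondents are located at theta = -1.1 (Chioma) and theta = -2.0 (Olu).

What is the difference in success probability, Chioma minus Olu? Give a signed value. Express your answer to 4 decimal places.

0.0538

P(theta) = 1 / (1 + exp(−a(theta − b)))
P(Chioma) = 0.1017  [exponent -2.1780]
P(Olu) = 0.0480  [exponent -2.9880]
Difference = 0.1017 − 0.0480 = 0.0538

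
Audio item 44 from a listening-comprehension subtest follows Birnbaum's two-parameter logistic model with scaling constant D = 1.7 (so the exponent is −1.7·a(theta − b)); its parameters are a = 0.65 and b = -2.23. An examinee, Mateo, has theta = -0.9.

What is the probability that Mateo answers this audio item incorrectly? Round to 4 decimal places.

P(theta) = 1 / (1 + exp(−D·a(theta − b)))
Exponent: 1.7 × 0.65 × (-0.9 − (-2.23)) = 1.4697
1/(1 + e^{-1.4697}) = 0.8130
P = 0.8130
P(incorrect) = 1 − 0.8130 = 0.1870

0.1870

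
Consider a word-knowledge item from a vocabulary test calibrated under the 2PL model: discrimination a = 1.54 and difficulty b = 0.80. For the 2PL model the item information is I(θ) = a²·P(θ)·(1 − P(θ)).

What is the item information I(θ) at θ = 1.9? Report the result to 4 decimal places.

P = 1/(1+e^{-1.6940}) = 0.8447
P(1−P) = 0.8447 × 0.1553 = 0.1311
I = a² × P(1−P) = 1.54² × 0.1311 = 0.31103

0.3110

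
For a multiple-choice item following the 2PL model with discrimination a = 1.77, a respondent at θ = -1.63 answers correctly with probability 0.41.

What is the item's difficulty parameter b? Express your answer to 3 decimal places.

P(θ) = 1 / (1 + exp(−a(θ − b)))
logit(0.41) = ln(0.41/0.59) = -0.3640
b = θ − logit/(a) = -1.63 − (-0.3640)/1.7700 = -1.4244

-1.424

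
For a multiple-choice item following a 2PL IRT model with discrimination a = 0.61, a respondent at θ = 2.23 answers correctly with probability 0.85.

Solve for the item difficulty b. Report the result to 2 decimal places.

-0.61

P(θ) = 1 / (1 + exp(−a(θ − b)))
logit(0.85) = ln(0.85/0.15) = 1.7346
b = θ − logit/(a) = 2.23 − 1.7346/0.6100 = -0.6136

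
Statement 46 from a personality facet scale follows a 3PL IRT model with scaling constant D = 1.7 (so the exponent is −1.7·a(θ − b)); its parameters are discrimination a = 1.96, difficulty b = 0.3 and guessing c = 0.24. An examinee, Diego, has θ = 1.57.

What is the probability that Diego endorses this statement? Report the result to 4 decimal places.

P(θ) = c + (1 − c) · 1 / (1 + exp(−D·a(θ − b)))
Exponent: 1.7 × 1.96 × (1.57 − 0.3) = 4.2316
1/(1 + e^{-4.2316}) = 0.9857
P = 0.24 + 0.76 × 0.9857 = 0.9891

0.9891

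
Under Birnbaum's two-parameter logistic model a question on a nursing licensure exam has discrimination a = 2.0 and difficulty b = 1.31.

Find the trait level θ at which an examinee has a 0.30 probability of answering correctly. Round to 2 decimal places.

P(θ) = 1 / (1 + exp(−a(θ − b)))
logit = ln(0.3000/0.7000) = -0.8473
θ = b + logit/(a) = 1.31 + (-0.8473)/2.0000 = 0.8864

0.89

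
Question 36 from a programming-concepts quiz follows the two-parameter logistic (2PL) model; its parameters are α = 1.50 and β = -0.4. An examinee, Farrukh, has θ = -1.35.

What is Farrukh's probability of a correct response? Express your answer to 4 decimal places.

0.1939

P(θ) = 1 / (1 + exp(−α(θ − β)))
Exponent: 1.50 × (-1.35 − (-0.4)) = -1.4250
1/(1 + e^{1.4250}) = 0.1939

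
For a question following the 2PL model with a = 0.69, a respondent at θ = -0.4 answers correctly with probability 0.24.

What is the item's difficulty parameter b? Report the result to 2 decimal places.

1.27

P(θ) = 1 / (1 + exp(−a(θ − b)))
logit(0.24) = ln(0.24/0.76) = -1.1527
b = θ − logit/(a) = -0.4 − (-1.1527)/0.6900 = 1.2706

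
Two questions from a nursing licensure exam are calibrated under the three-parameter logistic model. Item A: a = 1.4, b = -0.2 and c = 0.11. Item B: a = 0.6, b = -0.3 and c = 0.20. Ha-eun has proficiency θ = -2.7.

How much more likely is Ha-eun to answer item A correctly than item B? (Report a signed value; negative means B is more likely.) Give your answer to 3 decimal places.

P(θ) = c + (1 − c) · 1 / (1 + exp(−a(θ − b)))
P_A = 0.1361
P_B = 0.3532
P_A − P_B = -0.2171

-0.217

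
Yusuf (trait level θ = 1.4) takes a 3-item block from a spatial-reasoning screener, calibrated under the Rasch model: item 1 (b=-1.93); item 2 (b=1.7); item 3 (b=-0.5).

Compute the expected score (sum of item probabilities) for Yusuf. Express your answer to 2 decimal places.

2.26

P(θ) = 1 / (1 + exp(−(θ − b)))
P_1 = 1/(1+e^{-3.3300}) = 0.9654
P_2 = 1/(1+e^{0.3000}) = 0.4256
P_3 = 1/(1+e^{-1.9000}) = 0.8699
E[score] = 0.9654 + 0.4256 + 0.8699 = 2.2609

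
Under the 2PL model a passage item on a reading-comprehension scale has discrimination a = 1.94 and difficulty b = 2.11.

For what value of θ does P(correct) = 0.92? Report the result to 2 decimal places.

P(θ) = 1 / (1 + exp(−a(θ − b)))
logit = ln(0.9200/0.0800) = 2.4423
θ = b + logit/(a) = 2.11 + 2.4423/1.9400 = 3.3689

3.37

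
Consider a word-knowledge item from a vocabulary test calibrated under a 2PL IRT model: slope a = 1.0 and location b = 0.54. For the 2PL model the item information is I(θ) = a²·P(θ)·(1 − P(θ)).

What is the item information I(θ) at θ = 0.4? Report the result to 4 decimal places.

0.2488

P = 1/(1+e^{0.1400}) = 0.4651
P(1−P) = 0.4651 × 0.5349 = 0.2488
I = a² × P(1−P) = 1.0² × 0.2488 = 0.24878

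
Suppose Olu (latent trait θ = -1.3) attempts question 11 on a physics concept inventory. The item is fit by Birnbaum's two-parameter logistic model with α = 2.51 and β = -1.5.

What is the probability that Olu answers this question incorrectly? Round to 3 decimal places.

0.377

P(θ) = 1 / (1 + exp(−α(θ − β)))
Exponent: 2.51 × (-1.3 − (-1.5)) = 0.5020
1/(1 + e^{-0.5020}) = 0.6229
P(incorrect) = 1 − 0.6229 = 0.3771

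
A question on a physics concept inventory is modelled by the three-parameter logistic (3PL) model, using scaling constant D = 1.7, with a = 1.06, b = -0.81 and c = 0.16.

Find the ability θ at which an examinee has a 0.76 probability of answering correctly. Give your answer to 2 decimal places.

-0.30

P(θ) = c + (1 − c) · 1 / (1 + exp(−D·a(θ − b)))
Remove guessing floor: (0.76 − 0.16)/(1 − 0.16) = 0.7143
logit = ln(0.7143/0.2857) = 0.9163
θ = b + logit/(1.7·a) = -0.81 + 0.9163/1.8020 = -0.3015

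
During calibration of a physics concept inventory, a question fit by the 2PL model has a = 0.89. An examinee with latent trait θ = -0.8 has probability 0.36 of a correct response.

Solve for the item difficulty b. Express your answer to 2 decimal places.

P(θ) = 1 / (1 + exp(−a(θ − b)))
logit(0.36) = ln(0.36/0.64) = -0.5754
b = θ − logit/(a) = -0.8 − (-0.5754)/0.8900 = -0.1535

-0.15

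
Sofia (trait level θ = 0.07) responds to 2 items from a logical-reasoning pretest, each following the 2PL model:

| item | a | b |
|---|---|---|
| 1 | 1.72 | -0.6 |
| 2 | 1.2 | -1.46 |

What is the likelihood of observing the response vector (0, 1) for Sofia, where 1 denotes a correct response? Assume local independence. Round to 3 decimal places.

P(θ) = 1 / (1 + exp(−a(θ − b)))
P_1 = 1/(1+e^{-1.1524}) = 0.7599
P_2 = 1/(1+e^{-1.8360}) = 0.8625
L = (1−P_1) × P_2 = 0.2401 × 0.8625 = 0.20704

0.207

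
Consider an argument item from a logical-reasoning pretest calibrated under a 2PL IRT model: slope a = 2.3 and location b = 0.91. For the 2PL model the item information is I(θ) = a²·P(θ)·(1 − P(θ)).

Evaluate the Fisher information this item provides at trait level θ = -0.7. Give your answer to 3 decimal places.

0.124

P = 1/(1+e^{3.7030}) = 0.0241
P(1−P) = 0.0241 × 0.9759 = 0.0235
I = a² × P(1−P) = 2.3² × 0.0235 = 0.12420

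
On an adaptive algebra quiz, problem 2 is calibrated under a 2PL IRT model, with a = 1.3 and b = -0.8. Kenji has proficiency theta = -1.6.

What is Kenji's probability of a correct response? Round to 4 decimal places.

0.2611

P(theta) = 1 / (1 + exp(−a(theta − b)))
Exponent: 1.3 × (-1.6 − (-0.8)) = -1.0400
1/(1 + e^{1.0400}) = 0.2611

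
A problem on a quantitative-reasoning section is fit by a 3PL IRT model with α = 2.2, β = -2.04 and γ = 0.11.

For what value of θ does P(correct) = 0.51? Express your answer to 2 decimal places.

P(θ) = γ + (1 − γ) · 1 / (1 + exp(−α(θ − β)))
Remove guessing floor: (0.51 − 0.11)/(1 − 0.11) = 0.4494
logit = ln(0.4494/0.5506) = -0.2029
θ = β + logit/(α) = -2.04 + (-0.2029)/2.2000 = -2.1322

-2.13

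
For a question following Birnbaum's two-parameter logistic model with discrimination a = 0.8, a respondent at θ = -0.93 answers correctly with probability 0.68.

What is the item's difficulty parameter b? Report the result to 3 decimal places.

-1.872

P(θ) = 1 / (1 + exp(−a(θ − b)))
logit(0.68) = ln(0.68/0.32) = 0.7538
b = θ − logit/(a) = -0.93 − 0.7538/0.8000 = -1.8722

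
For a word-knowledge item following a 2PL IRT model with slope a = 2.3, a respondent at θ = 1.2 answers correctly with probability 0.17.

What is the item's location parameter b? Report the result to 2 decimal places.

1.89

P(θ) = 1 / (1 + exp(−a(θ − b)))
logit(0.17) = ln(0.17/0.83) = -1.5856
b = θ − logit/(a) = 1.2 − (-1.5856)/2.3000 = 1.8894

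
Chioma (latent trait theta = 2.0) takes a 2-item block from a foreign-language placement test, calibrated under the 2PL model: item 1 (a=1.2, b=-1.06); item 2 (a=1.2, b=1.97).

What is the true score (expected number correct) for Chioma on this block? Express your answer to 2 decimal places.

1.48

P(theta) = 1 / (1 + exp(−a(theta − b)))
P_1 = 1/(1+e^{-3.6720}) = 0.9752
P_2 = 1/(1+e^{-0.0360}) = 0.5090
E[score] = 0.9752 + 0.5090 = 1.4842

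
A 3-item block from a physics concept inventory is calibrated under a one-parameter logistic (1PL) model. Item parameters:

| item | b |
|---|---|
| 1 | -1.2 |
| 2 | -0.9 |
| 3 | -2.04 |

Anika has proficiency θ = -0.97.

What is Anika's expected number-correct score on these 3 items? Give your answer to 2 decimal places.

1.78

P(θ) = 1 / (1 + exp(−(θ − b)))
P_1 = 1/(1+e^{-0.2300}) = 0.5572
P_2 = 1/(1+e^{0.0700}) = 0.4825
P_3 = 1/(1+e^{-1.0700}) = 0.7446
E[score] = 0.5572 + 0.4825 + 0.7446 = 1.7844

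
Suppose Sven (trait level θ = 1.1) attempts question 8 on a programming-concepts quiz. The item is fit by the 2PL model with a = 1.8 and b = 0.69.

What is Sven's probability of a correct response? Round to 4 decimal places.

P(θ) = 1 / (1 + exp(−a(θ − b)))
Exponent: 1.8 × (1.1 − 0.69) = 0.7380
1/(1 + e^{-0.7380}) = 0.6766

0.6766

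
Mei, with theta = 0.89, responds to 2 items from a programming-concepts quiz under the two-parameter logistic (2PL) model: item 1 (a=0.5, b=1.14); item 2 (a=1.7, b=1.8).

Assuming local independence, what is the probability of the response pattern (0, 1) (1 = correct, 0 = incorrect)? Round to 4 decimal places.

P(theta) = 1 / (1 + exp(−a(theta − b)))
P_1 = 1/(1+e^{0.1250}) = 0.4688
P_2 = 1/(1+e^{1.5470}) = 0.1755
L = (1−P_1) × P_2 = 0.5312 × 0.1755 = 0.09324

0.0932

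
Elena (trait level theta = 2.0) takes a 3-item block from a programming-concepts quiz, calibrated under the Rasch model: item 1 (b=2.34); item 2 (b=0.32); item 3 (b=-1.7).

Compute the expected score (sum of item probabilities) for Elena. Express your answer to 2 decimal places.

P(theta) = 1 / (1 + exp(−(theta − b)))
P_1 = 1/(1+e^{0.3400}) = 0.4158
P_2 = 1/(1+e^{-1.6800}) = 0.8429
P_3 = 1/(1+e^{-3.7000}) = 0.9759
E[score] = 0.4158 + 0.8429 + 0.9759 = 2.2346

2.23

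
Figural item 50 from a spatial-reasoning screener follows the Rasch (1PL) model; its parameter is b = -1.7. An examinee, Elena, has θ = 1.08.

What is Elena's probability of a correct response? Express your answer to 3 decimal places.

0.942

P(θ) = 1 / (1 + exp(−(θ − b)))
Exponent: (1.08 − (-1.7)) = 2.7800
1/(1 + e^{-2.7800}) = 0.9416
P = 0.9416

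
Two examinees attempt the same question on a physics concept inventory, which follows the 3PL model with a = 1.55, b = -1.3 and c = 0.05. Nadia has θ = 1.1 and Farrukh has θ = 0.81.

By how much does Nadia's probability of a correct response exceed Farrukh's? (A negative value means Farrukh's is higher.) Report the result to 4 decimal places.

P(θ) = c + (1 − c) · 1 / (1 + exp(−a(θ − b)))
P(Nadia) = 0.9775  [exponent 3.7200]
P(Farrukh) = 0.9652  [exponent 3.2705]
Difference = 0.9775 − 0.9652 = 0.0123

0.0123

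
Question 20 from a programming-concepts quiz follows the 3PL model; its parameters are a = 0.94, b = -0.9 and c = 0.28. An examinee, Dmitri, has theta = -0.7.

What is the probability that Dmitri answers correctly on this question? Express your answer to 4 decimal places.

0.6737

P(theta) = c + (1 − c) · 1 / (1 + exp(−a(theta − b)))
Exponent: 0.94 × (-0.7 − (-0.9)) = 0.1880
1/(1 + e^{-0.1880}) = 0.5469
P = 0.28 + 0.72 × 0.5469 = 0.6737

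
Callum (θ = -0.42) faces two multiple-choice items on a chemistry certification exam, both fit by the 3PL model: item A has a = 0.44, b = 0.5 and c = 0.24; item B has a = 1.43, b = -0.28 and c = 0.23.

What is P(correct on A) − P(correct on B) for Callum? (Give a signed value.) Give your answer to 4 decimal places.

P(θ) = c + (1 − c) · 1 / (1 + exp(−a(θ − b)))
P_A = 0.5441
P_B = 0.5766
P_A − P_B = -0.0325

-0.0325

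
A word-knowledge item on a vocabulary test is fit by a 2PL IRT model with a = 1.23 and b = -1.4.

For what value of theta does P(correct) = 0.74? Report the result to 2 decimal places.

P(theta) = 1 / (1 + exp(−a(theta − b)))
logit = ln(0.7400/0.2600) = 1.0460
theta = b + logit/(a) = -1.4 + 1.0460/1.2300 = -0.5496

-0.55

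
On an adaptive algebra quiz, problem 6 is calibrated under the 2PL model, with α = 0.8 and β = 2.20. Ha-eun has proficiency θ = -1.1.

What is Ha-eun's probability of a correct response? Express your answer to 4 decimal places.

P(θ) = 1 / (1 + exp(−α(θ − β)))
Exponent: 0.8 × (-1.1 − 2.20) = -2.6400
1/(1 + e^{2.6400}) = 0.0666

0.0666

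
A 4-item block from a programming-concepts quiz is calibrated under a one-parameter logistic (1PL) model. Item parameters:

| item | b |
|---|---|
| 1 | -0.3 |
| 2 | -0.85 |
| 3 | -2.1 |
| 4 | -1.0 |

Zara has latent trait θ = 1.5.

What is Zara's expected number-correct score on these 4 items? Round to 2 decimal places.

3.67

P(θ) = 1 / (1 + exp(−(θ − b)))
P_1 = 1/(1+e^{-1.8000}) = 0.8581
P_2 = 1/(1+e^{-2.3500}) = 0.9129
P_3 = 1/(1+e^{-3.6000}) = 0.9734
P_4 = 1/(1+e^{-2.5000}) = 0.9241
E[score] = 0.8581 + 0.9129 + 0.9734 + 0.9241 = 3.6686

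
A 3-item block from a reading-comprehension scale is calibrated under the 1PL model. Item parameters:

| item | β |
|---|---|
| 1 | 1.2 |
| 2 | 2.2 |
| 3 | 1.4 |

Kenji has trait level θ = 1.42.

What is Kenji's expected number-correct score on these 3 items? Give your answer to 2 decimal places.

1.37

P(θ) = 1 / (1 + exp(−(θ − β)))
P_1 = 1/(1+e^{-0.2200}) = 0.5548
P_2 = 1/(1+e^{0.7800}) = 0.3143
P_3 = 1/(1+e^{-0.0200}) = 0.5050
E[score] = 0.5548 + 0.3143 + 0.5050 = 1.3741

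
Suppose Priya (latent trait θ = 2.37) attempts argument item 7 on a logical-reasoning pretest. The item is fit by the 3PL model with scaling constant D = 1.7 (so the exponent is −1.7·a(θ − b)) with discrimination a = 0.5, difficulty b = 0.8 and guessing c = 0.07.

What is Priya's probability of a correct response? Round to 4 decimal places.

P(θ) = c + (1 − c) · 1 / (1 + exp(−D·a(θ − b)))
Exponent: 1.7 × 0.5 × (2.37 − 0.8) = 1.3345
1/(1 + e^{-1.3345}) = 0.7916
P = 0.07 + 0.93 × 0.7916 = 0.8062

0.8062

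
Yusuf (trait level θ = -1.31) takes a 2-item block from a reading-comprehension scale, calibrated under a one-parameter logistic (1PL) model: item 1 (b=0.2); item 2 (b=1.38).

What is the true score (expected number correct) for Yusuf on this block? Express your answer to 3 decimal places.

P(θ) = 1 / (1 + exp(−(θ − b)))
P_1 = 1/(1+e^{1.5100}) = 0.1809
P_2 = 1/(1+e^{2.6900}) = 0.0636
E[score] = 0.1809 + 0.0636 = 0.2445

0.245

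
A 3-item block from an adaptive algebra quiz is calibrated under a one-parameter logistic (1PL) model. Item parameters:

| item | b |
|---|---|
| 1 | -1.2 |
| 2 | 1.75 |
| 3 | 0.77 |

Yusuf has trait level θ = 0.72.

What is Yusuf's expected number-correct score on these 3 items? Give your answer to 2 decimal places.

1.62

P(θ) = 1 / (1 + exp(−(θ − b)))
P_1 = 1/(1+e^{-1.9200}) = 0.8721
P_2 = 1/(1+e^{1.0300}) = 0.2631
P_3 = 1/(1+e^{0.0500}) = 0.4875
E[score] = 0.8721 + 0.2631 + 0.4875 = 1.6227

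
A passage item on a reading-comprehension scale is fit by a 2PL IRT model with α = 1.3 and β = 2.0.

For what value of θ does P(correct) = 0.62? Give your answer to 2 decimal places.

2.38

P(θ) = 1 / (1 + exp(−α(θ − β)))
logit = ln(0.6200/0.3800) = 0.4895
θ = β + logit/(α) = 2.0 + 0.4895/1.3000 = 2.3766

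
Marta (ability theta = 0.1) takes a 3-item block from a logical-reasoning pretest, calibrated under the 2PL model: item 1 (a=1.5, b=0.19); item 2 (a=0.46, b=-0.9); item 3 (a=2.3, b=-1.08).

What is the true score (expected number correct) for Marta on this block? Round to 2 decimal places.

P(theta) = 1 / (1 + exp(−a(theta − b)))
P_1 = 1/(1+e^{0.1350}) = 0.4663
P_2 = 1/(1+e^{-0.4600}) = 0.6130
P_3 = 1/(1+e^{-2.7140}) = 0.9378
E[score] = 0.4663 + 0.6130 + 0.9378 = 2.0172

2.02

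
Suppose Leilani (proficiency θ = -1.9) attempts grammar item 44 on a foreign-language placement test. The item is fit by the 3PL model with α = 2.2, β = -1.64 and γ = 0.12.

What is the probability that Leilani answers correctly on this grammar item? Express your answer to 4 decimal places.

P(θ) = γ + (1 − γ) · 1 / (1 + exp(−α(θ − β)))
Exponent: 2.2 × (-1.9 − (-1.64)) = -0.5720
1/(1 + e^{0.5720}) = 0.3608
P = 0.12 + 0.88 × 0.3608 = 0.4375

0.4375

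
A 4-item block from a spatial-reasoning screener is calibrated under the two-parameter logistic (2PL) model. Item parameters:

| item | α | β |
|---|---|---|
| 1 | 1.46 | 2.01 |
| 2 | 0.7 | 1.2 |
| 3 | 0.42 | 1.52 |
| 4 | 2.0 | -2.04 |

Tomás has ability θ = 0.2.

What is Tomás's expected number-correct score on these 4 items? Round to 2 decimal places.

P(θ) = 1 / (1 + exp(−α(θ − β)))
P_1 = 1/(1+e^{2.6426}) = 0.0664
P_2 = 1/(1+e^{0.7000}) = 0.3318
P_3 = 1/(1+e^{0.5544}) = 0.3648
P_4 = 1/(1+e^{-4.4800}) = 0.9888
E[score] = 0.0664 + 0.3318 + 0.3648 + 0.9888 = 1.7519

1.75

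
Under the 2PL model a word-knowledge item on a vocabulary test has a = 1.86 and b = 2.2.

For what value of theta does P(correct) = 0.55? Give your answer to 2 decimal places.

2.31

P(theta) = 1 / (1 + exp(−a(theta − b)))
logit = ln(0.5500/0.4500) = 0.2007
theta = b + logit/(a) = 2.2 + 0.2007/1.8600 = 2.3079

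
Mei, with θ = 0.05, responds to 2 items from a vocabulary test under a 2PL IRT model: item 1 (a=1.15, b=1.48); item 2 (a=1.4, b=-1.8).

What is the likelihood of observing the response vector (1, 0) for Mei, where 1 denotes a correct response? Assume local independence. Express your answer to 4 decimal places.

0.0113

P(θ) = 1 / (1 + exp(−a(θ − b)))
P_1 = 1/(1+e^{1.6445}) = 0.1619
P_2 = 1/(1+e^{-2.5900}) = 0.9302
L = P_1 × (1−P_2) = 0.1619 × 0.0698 = 0.01129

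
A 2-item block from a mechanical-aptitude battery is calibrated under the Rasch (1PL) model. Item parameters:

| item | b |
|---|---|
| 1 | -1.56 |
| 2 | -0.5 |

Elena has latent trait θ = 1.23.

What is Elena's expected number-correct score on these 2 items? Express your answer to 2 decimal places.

P(θ) = 1 / (1 + exp(−(θ − b)))
P_1 = 1/(1+e^{-2.7900}) = 0.9421
P_2 = 1/(1+e^{-1.7300}) = 0.8494
E[score] = 0.9421 + 0.8494 = 1.7915

1.79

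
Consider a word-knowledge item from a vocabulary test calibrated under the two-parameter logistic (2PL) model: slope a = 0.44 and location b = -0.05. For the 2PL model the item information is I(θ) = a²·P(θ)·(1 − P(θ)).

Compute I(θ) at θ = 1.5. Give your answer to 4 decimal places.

0.0432

P = 1/(1+e^{-0.6820}) = 0.6642
P(1−P) = 0.6642 × 0.3358 = 0.2230
I = a² × P(1−P) = 0.44² × 0.2230 = 0.04318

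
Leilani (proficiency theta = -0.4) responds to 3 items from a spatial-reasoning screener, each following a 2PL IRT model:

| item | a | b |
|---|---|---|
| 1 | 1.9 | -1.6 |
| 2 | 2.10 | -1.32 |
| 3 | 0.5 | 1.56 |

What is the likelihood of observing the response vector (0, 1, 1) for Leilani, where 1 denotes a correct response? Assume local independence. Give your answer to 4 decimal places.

0.0221

P(theta) = 1 / (1 + exp(−a(theta − b)))
P_1 = 1/(1+e^{-2.2800}) = 0.9072
P_2 = 1/(1+e^{-1.9320}) = 0.8735
P_3 = 1/(1+e^{0.9800}) = 0.2729
L = (1−P_1) × P_2 × P_3 = 0.0928 × 0.8735 × 0.2729 = 0.02212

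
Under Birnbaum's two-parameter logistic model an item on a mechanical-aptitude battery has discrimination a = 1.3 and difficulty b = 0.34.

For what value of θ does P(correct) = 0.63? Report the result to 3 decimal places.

0.749

P(θ) = 1 / (1 + exp(−a(θ − b)))
logit = ln(0.6300/0.3700) = 0.5322
θ = b + logit/(a) = 0.34 + 0.5322/1.3000 = 0.7494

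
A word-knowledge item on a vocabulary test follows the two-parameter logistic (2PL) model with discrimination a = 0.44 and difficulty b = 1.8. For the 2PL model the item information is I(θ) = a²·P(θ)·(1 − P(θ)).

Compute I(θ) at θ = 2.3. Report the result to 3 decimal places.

0.048

P = 1/(1+e^{-0.2200}) = 0.5548
P(1−P) = 0.5548 × 0.4452 = 0.2470
I = a² × P(1−P) = 0.44² × 0.2470 = 0.04782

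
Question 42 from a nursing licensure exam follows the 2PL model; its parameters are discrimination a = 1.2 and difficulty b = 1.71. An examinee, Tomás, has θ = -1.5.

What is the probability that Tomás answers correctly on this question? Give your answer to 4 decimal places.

0.0208

P(θ) = 1 / (1 + exp(−a(θ − b)))
Exponent: 1.2 × (-1.5 − 1.71) = -3.8520
1/(1 + e^{3.8520}) = 0.0208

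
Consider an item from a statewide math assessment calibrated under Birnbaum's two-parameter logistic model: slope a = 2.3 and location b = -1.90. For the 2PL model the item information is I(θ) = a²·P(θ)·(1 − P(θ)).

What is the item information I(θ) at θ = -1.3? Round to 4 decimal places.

0.8496

P = 1/(1+e^{-1.3800}) = 0.7990
P(1−P) = 0.7990 × 0.2010 = 0.1606
I = a² × P(1−P) = 2.3² × 0.1606 = 0.84960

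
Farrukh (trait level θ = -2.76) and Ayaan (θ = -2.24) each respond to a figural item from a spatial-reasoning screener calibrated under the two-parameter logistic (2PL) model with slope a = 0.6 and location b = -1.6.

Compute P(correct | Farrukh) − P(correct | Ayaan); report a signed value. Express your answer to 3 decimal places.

P(θ) = 1 / (1 + exp(−a(θ − b)))
P(Farrukh) = 0.3327  [exponent -0.6960]
P(Ayaan) = 0.4052  [exponent -0.3840]
Difference = 0.3327 − 0.4052 = -0.0725

-0.072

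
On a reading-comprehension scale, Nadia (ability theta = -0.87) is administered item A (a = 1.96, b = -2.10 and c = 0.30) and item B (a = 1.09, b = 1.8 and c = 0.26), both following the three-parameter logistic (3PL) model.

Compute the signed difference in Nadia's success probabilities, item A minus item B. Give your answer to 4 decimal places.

P(theta) = c + (1 − c) · 1 / (1 + exp(−a(theta − b)))
P_A = 0.9424
P_B = 0.2982
P_A − P_B = 0.6441

0.6441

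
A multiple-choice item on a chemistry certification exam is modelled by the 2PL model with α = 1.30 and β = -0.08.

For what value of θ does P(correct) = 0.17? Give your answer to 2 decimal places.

P(θ) = 1 / (1 + exp(−α(θ − β)))
logit = ln(0.1700/0.8300) = -1.5856
θ = β + logit/(α) = -0.08 + (-1.5856)/1.3000 = -1.2997

-1.30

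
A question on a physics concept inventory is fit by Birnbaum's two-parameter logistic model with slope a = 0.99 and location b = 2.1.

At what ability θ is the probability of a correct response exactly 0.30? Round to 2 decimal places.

P(θ) = 1 / (1 + exp(−a(θ − b)))
logit = ln(0.3000/0.7000) = -0.8473
θ = b + logit/(a) = 2.1 + (-0.8473)/0.9900 = 1.2441

1.24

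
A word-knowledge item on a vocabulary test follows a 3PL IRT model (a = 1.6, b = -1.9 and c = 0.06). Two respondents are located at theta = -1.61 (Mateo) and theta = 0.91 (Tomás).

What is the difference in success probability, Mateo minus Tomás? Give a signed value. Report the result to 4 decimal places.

-0.3525

P(theta) = c + (1 − c) · 1 / (1 + exp(−a(theta − b)))
P(Mateo) = 0.6371  [exponent 0.4640]
P(Tomás) = 0.9896  [exponent 4.4960]
Difference = 0.6371 − 0.9896 = -0.3525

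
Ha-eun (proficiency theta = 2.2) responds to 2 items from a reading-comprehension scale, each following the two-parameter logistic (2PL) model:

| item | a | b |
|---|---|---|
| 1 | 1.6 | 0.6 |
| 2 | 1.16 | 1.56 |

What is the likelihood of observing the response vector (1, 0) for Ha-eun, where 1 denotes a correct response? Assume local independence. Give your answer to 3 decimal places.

0.299

P(theta) = 1 / (1 + exp(−a(theta − b)))
P_1 = 1/(1+e^{-2.5600}) = 0.9282
P_2 = 1/(1+e^{-0.7424}) = 0.6775
L = P_1 × (1−P_2) = 0.9282 × 0.3225 = 0.29934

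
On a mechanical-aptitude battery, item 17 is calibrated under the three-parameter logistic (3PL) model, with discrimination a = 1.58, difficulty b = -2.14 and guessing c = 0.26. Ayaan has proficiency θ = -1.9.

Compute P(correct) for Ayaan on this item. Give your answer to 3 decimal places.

0.699

P(θ) = c + (1 − c) · 1 / (1 + exp(−a(θ − b)))
Exponent: 1.58 × (-1.9 − (-2.14)) = 0.3792
1/(1 + e^{-0.3792}) = 0.5937
P = 0.26 + 0.74 × 0.5937 = 0.6993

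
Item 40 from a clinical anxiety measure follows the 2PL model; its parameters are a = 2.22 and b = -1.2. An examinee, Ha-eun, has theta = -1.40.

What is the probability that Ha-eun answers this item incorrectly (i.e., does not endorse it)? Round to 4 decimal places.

P(theta) = 1 / (1 + exp(−a(theta − b)))
Exponent: 2.22 × (-1.40 − (-1.2)) = -0.4440
1/(1 + e^{0.4440}) = 0.3908
P(incorrect) = 1 − 0.3908 = 0.6092

0.6092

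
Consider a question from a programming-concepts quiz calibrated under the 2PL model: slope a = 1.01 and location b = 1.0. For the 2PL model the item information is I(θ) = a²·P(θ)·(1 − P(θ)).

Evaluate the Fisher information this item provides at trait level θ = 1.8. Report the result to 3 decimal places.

0.218

P = 1/(1+e^{-0.8080}) = 0.6917
P(1−P) = 0.6917 × 0.3083 = 0.2133
I = a² × P(1−P) = 1.01² × 0.2133 = 0.21754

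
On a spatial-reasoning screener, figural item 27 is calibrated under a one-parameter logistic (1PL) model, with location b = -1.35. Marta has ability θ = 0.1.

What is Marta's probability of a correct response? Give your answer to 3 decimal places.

0.810

P(θ) = 1 / (1 + exp(−(θ − b)))
Exponent: (0.1 − (-1.35)) = 1.4500
1/(1 + e^{-1.4500}) = 0.8100
P = 0.8100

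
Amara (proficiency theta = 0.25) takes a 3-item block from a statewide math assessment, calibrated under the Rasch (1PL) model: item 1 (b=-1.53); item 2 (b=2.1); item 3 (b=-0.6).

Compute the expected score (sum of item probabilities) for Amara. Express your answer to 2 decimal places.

1.69

P(theta) = 1 / (1 + exp(−(theta − b)))
P_1 = 1/(1+e^{-1.7800}) = 0.8557
P_2 = 1/(1+e^{1.8500}) = 0.1359
P_3 = 1/(1+e^{-0.8500}) = 0.7006
E[score] = 0.8557 + 0.1359 + 0.7006 = 1.6921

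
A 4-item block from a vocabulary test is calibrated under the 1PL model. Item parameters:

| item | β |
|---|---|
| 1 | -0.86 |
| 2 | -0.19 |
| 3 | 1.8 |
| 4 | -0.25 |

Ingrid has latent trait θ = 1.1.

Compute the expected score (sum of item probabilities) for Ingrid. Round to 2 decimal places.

P(θ) = 1 / (1 + exp(−(θ − β)))
P_1 = 1/(1+e^{-1.9600}) = 0.8765
P_2 = 1/(1+e^{-1.2900}) = 0.7841
P_3 = 1/(1+e^{0.7000}) = 0.3318
P_4 = 1/(1+e^{-1.3500}) = 0.7941
E[score] = 0.8765 + 0.7841 + 0.3318 + 0.7941 = 2.7866

2.79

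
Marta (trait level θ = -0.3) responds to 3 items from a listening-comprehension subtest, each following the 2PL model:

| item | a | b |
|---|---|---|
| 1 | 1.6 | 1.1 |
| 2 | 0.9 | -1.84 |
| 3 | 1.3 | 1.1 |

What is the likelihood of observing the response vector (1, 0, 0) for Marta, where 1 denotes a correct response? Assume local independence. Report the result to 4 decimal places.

0.0166

P(θ) = 1 / (1 + exp(−a(θ − b)))
P_1 = 1/(1+e^{2.2400}) = 0.0962
P_2 = 1/(1+e^{-1.3860}) = 0.8000
P_3 = 1/(1+e^{1.8200}) = 0.1394
L = P_1 × (1−P_2) × (1−P_3) = 0.0962 × 0.2000 × 0.8606 = 0.01656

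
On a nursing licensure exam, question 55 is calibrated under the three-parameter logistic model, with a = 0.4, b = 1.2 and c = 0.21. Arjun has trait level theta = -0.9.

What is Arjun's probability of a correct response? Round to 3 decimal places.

0.448

P(theta) = c + (1 − c) · 1 / (1 + exp(−a(theta − b)))
Exponent: 0.4 × (-0.9 − 1.2) = -0.8400
1/(1 + e^{0.8400}) = 0.3015
P = 0.21 + 0.79 × 0.3015 = 0.4482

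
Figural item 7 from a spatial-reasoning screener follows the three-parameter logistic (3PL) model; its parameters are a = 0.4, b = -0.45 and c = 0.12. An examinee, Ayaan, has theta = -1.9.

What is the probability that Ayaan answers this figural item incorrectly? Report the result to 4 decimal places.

P(theta) = c + (1 − c) · 1 / (1 + exp(−a(theta − b)))
Exponent: 0.4 × (-1.9 − (-0.45)) = -0.5800
1/(1 + e^{0.5800}) = 0.3589
P = 0.12 + 0.88 × 0.3589 = 0.4359
P(incorrect) = 1 − 0.4359 = 0.5641

0.5641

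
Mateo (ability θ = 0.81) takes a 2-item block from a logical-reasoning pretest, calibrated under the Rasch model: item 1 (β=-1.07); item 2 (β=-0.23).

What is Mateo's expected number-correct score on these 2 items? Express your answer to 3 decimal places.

P(θ) = 1 / (1 + exp(−(θ − β)))
P_1 = 1/(1+e^{-1.8800}) = 0.8676
P_2 = 1/(1+e^{-1.0400}) = 0.7389
E[score] = 0.8676 + 0.7389 = 1.6065

1.606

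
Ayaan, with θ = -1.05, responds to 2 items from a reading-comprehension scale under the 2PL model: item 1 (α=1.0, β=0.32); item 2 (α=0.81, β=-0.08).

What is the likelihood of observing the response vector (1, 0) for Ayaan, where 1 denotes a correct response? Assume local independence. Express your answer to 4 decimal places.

P(θ) = 1 / (1 + exp(−α(θ − β)))
P_1 = 1/(1+e^{1.3700}) = 0.2026
P_2 = 1/(1+e^{0.7857}) = 0.3131
L = P_1 × (1−P_2) = 0.2026 × 0.6869 = 0.13918

0.1392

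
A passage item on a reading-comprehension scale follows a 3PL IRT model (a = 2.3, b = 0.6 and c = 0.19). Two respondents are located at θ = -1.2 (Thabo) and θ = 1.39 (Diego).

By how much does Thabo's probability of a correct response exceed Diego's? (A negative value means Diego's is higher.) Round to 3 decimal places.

P(θ) = c + (1 − c) · 1 / (1 + exp(−a(θ − b)))
P(Thabo) = 0.2027  [exponent -4.1400]
P(Diego) = 0.8868  [exponent 1.8170]
Difference = 0.2027 − 0.8868 = -0.6841

-0.684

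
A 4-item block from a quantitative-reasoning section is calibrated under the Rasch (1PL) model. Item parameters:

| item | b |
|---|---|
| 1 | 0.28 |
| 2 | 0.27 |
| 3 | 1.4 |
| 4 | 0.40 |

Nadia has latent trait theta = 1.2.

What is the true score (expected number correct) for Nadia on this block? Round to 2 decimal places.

P(theta) = 1 / (1 + exp(−(theta − b)))
P_1 = 1/(1+e^{-0.9200}) = 0.7150
P_2 = 1/(1+e^{-0.9300}) = 0.7171
P_3 = 1/(1+e^{0.2000}) = 0.4502
P_4 = 1/(1+e^{-0.8000}) = 0.6900
E[score] = 0.7150 + 0.7171 + 0.4502 + 0.6900 = 2.5723

2.57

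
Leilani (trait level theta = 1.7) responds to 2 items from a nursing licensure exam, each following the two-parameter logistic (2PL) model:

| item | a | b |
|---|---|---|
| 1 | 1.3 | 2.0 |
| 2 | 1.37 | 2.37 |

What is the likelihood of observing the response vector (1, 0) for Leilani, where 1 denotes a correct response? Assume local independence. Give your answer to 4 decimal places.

P(theta) = 1 / (1 + exp(−a(theta − b)))
P_1 = 1/(1+e^{0.3900}) = 0.4037
P_2 = 1/(1+e^{0.9179}) = 0.2854
L = P_1 × (1−P_2) = 0.4037 × 0.7146 = 0.28850

0.2885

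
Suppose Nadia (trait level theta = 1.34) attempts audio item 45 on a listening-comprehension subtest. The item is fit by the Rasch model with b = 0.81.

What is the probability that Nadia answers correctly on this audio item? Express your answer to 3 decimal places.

P(theta) = 1 / (1 + exp(−(theta − b)))
Exponent: (1.34 − 0.81) = 0.5300
1/(1 + e^{-0.5300}) = 0.6295
P = 0.6295

0.629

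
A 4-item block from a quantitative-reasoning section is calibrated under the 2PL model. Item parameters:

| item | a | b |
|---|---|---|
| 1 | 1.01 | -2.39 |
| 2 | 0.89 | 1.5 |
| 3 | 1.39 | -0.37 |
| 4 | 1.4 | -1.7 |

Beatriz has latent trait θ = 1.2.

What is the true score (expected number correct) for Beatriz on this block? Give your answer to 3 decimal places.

3.289

P(θ) = 1 / (1 + exp(−a(θ − b)))
P_1 = 1/(1+e^{-3.6259}) = 0.9741
P_2 = 1/(1+e^{0.2670}) = 0.4336
P_3 = 1/(1+e^{-2.1823}) = 0.8986
P_4 = 1/(1+e^{-4.0600}) = 0.9830
E[score] = 0.9741 + 0.4336 + 0.8986 + 0.9830 = 3.2894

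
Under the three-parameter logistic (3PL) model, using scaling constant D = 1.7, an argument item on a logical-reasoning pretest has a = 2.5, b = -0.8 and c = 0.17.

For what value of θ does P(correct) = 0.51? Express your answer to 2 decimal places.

-0.89

P(θ) = c + (1 − c) · 1 / (1 + exp(−D·a(θ − b)))
Remove guessing floor: (0.51 − 0.17)/(1 − 0.17) = 0.4096
logit = ln(0.4096/0.5904) = -0.3655
θ = b + logit/(1.7·a) = -0.8 + (-0.3655)/4.2500 = -0.8860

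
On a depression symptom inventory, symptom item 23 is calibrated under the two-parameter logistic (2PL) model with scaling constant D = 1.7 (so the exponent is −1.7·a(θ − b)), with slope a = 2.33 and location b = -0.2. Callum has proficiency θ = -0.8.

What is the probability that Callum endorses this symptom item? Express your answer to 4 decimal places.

0.0850

P(θ) = 1 / (1 + exp(−D·a(θ − b)))
Exponent: 1.7 × 2.33 × (-0.8 − (-0.2)) = -2.3766
1/(1 + e^{2.3766}) = 0.0850
P = 0.0850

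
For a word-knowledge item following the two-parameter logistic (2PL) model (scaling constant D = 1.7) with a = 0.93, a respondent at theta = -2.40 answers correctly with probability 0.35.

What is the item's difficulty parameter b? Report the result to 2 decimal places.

P(theta) = 1 / (1 + exp(−D·a(theta − b)))
logit(0.35) = ln(0.35/0.65) = -0.6190
b = theta − logit/(1.7·a) = -2.40 − (-0.6190)/1.5810 = -2.0085

-2.01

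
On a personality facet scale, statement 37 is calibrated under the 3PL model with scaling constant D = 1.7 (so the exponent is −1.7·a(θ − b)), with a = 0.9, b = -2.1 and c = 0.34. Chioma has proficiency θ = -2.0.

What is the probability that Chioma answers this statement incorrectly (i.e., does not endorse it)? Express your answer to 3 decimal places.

0.305

P(θ) = c + (1 − c) · 1 / (1 + exp(−D·a(θ − b)))
Exponent: 1.7 × 0.9 × (-2.0 − (-2.1)) = 0.1530
1/(1 + e^{-0.1530}) = 0.5382
P = 0.34 + 0.66 × 0.5382 = 0.6952
P(incorrect) = 1 − 0.6952 = 0.3048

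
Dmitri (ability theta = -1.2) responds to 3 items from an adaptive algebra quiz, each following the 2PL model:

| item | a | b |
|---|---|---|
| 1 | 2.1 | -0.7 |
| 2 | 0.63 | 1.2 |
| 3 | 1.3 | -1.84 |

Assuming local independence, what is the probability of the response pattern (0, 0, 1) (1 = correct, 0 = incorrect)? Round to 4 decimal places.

P(theta) = 1 / (1 + exp(−a(theta − b)))
P_1 = 1/(1+e^{1.0500}) = 0.2592
P_2 = 1/(1+e^{1.5120}) = 0.1806
P_3 = 1/(1+e^{-0.8320}) = 0.6968
L = (1−P_1) × (1−P_2) × P_3 = 0.7408 × 0.8194 × 0.6968 = 0.42292

0.4229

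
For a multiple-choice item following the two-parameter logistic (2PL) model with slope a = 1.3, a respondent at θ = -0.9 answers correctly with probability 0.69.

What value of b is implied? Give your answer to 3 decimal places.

-1.515

P(θ) = 1 / (1 + exp(−a(θ − b)))
logit(0.69) = ln(0.69/0.31) = 0.8001
b = θ − logit/(a) = -0.9 − 0.8001/1.3000 = -1.5155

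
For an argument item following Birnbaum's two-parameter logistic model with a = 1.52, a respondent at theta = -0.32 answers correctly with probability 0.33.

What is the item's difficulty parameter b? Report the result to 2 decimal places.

P(theta) = 1 / (1 + exp(−a(theta − b)))
logit(0.33) = ln(0.33/0.67) = -0.7082
b = theta − logit/(a) = -0.32 − (-0.7082)/1.5200 = 0.1459

0.15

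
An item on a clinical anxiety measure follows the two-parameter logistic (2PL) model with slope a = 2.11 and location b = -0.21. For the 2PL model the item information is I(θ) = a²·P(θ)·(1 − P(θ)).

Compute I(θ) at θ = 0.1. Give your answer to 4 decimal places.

1.0020

P = 1/(1+e^{-0.6541}) = 0.6579
P(1−P) = 0.6579 × 0.3421 = 0.2251
I = a² × P(1−P) = 2.11² × 0.2251 = 1.00198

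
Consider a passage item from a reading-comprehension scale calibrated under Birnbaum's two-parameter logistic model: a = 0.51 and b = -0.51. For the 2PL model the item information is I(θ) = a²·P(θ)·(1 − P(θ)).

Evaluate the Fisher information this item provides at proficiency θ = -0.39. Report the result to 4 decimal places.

P = 1/(1+e^{-0.0612}) = 0.5153
P(1−P) = 0.5153 × 0.4847 = 0.2498
I = a² × P(1−P) = 0.51² × 0.2498 = 0.06496

0.0650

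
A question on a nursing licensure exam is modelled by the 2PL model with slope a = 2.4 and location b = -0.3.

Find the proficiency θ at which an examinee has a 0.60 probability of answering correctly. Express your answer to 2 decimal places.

-0.13

P(θ) = 1 / (1 + exp(−a(θ − b)))
logit = ln(0.6000/0.4000) = 0.4055
θ = b + logit/(a) = -0.3 + 0.4055/2.4000 = -0.1311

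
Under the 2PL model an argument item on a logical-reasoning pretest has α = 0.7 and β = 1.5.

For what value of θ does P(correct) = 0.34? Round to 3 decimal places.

0.552

P(θ) = 1 / (1 + exp(−α(θ − β)))
logit = ln(0.3400/0.6600) = -0.6633
θ = β + logit/(α) = 1.5 + (-0.6633)/0.7000 = 0.5524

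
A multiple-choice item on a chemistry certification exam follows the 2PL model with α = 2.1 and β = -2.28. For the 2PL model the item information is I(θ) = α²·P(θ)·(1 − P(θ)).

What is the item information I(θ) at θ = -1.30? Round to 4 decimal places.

P = 1/(1+e^{-2.0580}) = 0.8868
P(1−P) = 0.8868 × 0.1132 = 0.1004
I = α² × P(1−P) = 2.1² × 0.1004 = 0.44286

0.4429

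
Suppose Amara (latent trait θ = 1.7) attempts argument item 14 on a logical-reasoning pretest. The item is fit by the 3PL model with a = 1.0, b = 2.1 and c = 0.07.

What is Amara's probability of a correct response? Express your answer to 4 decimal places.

P(θ) = c + (1 − c) · 1 / (1 + exp(−a(θ − b)))
Exponent: 1.0 × (1.7 − 2.1) = -0.4000
1/(1 + e^{0.4000}) = 0.4013
P = 0.07 + 0.93 × 0.4013 = 0.4432

0.4432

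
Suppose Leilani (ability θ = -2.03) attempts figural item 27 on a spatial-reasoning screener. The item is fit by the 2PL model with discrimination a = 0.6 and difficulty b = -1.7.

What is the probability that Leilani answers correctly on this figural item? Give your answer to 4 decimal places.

P(θ) = 1 / (1 + exp(−a(θ − b)))
Exponent: 0.6 × (-2.03 − (-1.7)) = -0.1980
1/(1 + e^{0.1980}) = 0.4507

0.4507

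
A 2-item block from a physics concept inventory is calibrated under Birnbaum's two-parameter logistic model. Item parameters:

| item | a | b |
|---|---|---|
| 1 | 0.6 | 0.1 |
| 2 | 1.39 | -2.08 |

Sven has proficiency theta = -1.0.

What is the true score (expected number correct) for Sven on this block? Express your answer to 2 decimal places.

P(theta) = 1 / (1 + exp(−a(theta − b)))
P_1 = 1/(1+e^{0.6600}) = 0.3407
P_2 = 1/(1+e^{-1.5012}) = 0.8178
E[score] = 0.3407 + 0.8178 = 1.1585

1.16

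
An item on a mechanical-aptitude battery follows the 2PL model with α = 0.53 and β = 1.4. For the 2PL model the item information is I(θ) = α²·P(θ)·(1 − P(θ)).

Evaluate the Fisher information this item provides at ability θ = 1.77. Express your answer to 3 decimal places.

P = 1/(1+e^{-0.1961}) = 0.5489
P(1−P) = 0.5489 × 0.4511 = 0.2476
I = α² × P(1−P) = 0.53² × 0.2476 = 0.06955

0.070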